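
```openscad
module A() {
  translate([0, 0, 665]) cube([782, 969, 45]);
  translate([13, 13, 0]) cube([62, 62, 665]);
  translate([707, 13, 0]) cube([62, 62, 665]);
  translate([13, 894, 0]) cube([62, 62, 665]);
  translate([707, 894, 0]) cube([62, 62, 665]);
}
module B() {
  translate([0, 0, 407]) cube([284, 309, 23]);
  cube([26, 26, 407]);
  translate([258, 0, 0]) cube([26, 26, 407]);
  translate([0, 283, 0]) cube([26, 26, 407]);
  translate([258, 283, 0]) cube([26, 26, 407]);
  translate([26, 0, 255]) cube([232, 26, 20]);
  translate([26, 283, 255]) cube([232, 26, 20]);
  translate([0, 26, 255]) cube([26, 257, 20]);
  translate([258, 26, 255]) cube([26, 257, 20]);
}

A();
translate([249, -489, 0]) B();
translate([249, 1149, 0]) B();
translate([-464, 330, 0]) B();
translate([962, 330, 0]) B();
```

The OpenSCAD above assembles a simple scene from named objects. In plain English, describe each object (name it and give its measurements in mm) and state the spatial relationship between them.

A is a table with a 782×969 mm rectangular top, 45 mm thick, top surface at z = 710 mm, supported by four 62×62 mm square legs, each inset 13 mm from the nearest pair of top edges, running from the floor.

B is a simple wooden stool: a rectangular seat 284 mm (x) by 309 mm (y), 23 mm thick, top face at z = 430 mm, on four square legs, each 26×26 mm in cross-section. The legs rest on z = 0, each flush with a corner of the seat. Four stretchers, 26 mm wide and 20 mm tall, connect adjacent legs with their undersides at z = 255 mm, each running between the inner faces of the legs it joins and aligned with the legs' outer faces on the other axis.

Four stools sit around the table at the −y, +y, −x, +x sides.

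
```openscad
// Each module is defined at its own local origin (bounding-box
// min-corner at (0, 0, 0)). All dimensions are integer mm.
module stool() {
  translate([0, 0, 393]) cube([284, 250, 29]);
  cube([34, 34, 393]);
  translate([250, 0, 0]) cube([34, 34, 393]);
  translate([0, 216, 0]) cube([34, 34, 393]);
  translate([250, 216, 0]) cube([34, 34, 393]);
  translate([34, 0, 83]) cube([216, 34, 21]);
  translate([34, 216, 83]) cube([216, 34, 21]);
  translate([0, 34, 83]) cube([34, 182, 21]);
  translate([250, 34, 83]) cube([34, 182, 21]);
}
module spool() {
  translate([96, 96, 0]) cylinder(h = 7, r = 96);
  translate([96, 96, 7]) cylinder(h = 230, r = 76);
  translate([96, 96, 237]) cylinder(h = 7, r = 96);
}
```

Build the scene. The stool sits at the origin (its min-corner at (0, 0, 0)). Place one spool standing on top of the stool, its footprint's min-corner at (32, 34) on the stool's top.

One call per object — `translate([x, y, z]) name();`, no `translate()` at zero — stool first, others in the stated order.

stool();
translate([32, 34, 422]) spool();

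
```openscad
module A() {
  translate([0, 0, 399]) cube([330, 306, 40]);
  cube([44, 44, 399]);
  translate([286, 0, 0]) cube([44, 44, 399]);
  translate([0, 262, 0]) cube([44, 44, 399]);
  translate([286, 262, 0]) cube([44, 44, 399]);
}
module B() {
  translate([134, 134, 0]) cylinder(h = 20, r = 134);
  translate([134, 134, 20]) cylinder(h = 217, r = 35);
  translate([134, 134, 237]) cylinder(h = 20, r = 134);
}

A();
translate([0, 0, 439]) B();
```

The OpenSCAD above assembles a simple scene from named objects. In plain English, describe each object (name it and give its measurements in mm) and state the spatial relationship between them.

A is a four-legged stool. The seat is a 330×306×40 mm slab whose top surface is at z = 439 mm; four square legs, each 44×44 mm in cross-section, run from the floor (z = 0) to the underside of the seat, each flush with a corner of the seat.

B is a spool: two coaxial disc flanges of radius 134 mm and thickness 20 mm, joined by a core cylinder of radius 35 mm and height 217 mm. The lower flange rests on z = 0 and the three cylinders share a vertical axis.

The spool is on top of the stool.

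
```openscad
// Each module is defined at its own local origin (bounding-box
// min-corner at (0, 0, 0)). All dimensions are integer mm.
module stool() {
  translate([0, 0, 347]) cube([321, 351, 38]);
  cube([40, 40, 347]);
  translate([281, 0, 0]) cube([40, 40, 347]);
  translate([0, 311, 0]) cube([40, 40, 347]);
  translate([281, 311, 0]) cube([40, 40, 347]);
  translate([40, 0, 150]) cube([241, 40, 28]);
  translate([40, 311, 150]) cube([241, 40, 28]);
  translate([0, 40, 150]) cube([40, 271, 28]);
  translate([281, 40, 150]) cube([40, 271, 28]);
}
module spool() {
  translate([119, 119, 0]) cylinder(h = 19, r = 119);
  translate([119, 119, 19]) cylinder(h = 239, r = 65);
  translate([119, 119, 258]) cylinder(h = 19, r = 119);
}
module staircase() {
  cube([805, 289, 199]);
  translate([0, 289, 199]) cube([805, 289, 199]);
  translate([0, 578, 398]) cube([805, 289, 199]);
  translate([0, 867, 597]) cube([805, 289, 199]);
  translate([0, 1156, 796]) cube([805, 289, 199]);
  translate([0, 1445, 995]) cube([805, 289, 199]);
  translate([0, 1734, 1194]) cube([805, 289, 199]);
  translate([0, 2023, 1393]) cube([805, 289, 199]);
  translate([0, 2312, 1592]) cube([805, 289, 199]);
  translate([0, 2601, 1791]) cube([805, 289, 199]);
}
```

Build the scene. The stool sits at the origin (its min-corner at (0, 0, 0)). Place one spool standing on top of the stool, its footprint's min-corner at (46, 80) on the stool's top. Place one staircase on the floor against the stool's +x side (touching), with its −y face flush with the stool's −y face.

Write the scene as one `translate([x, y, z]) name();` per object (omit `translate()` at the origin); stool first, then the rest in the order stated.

stool();
translate([46, 80, 385]) spool();
translate([321, 0, 0]) staircase();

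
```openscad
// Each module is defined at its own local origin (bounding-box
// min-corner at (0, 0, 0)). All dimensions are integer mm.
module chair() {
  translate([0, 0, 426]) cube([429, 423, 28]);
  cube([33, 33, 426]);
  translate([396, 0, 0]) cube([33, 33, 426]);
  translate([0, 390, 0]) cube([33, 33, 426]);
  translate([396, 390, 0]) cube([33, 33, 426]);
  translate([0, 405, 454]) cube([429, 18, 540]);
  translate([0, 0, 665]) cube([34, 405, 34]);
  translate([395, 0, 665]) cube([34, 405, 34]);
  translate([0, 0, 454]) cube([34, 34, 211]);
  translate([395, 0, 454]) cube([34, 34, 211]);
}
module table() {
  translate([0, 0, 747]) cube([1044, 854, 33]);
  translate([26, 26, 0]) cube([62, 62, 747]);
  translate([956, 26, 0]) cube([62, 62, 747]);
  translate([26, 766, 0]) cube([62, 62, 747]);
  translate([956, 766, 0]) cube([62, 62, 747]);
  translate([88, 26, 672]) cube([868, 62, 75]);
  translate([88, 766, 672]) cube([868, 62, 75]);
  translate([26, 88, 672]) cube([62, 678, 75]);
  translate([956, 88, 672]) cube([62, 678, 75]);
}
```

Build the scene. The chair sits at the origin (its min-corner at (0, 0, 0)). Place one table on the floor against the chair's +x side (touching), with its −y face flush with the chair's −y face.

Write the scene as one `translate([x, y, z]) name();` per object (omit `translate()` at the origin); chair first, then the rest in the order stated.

chair();
translate([429, 0, 0]) table();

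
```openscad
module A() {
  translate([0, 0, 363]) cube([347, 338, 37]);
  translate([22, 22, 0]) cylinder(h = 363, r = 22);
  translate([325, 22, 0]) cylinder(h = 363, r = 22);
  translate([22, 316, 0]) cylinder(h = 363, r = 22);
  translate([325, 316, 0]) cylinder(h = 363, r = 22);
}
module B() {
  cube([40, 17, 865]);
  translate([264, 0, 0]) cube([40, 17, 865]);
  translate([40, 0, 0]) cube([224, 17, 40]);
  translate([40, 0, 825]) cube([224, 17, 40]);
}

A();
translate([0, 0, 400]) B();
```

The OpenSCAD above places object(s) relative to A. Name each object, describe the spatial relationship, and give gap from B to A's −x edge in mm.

A is a stool. B is a picture frame. The picture frame is on top of the stool. The gap from the picture frame to the stool's −x edge is 0 mm.

The picture frame's min-x is at 0; the stool's min-x is 0; gap = 0 mm.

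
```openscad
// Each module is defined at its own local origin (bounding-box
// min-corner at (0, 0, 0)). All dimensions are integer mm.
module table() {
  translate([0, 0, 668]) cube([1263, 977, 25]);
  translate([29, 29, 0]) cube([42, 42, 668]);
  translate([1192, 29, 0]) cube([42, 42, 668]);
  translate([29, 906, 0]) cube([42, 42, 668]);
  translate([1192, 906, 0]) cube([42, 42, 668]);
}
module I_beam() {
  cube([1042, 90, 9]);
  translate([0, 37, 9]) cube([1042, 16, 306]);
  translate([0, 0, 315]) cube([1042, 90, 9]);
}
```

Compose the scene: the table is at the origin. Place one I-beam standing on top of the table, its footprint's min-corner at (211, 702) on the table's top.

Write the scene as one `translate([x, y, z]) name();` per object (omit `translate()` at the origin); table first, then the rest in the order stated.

table();
translate([211, 702, 693]) I_beam();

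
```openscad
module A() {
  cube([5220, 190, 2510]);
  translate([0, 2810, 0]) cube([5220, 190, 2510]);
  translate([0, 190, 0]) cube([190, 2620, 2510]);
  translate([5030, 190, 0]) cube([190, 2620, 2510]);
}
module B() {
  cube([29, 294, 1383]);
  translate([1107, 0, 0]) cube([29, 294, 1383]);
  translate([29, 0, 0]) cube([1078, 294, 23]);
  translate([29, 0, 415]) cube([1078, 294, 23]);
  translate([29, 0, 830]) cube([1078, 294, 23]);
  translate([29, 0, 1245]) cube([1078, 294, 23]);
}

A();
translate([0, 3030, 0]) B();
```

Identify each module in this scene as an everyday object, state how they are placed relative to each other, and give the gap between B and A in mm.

The bookshelf's nearest face is 30 mm from the house frame's +y face.

A is a house frame. B is a bookshelf. The bookshelf is on the floor beside the house frame on its +y side. The gap between the bookshelf and the house frame is 30 mm.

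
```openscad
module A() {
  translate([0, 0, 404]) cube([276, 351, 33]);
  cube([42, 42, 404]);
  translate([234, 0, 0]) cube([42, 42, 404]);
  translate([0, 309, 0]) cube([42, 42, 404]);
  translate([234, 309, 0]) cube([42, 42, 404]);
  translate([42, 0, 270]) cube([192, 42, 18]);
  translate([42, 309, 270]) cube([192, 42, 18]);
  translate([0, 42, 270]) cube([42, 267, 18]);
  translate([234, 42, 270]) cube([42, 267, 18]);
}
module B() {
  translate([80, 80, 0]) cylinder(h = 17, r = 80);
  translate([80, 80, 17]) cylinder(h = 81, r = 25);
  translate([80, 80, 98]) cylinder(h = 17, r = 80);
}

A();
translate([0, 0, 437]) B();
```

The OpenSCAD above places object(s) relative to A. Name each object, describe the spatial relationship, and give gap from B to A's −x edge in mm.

The spool's min-x is at 0; the stool's min-x is 0; gap = 0 mm.

A is a stool. B is a spool. The spool is on top of the stool. The gap from the spool to the stool's −x edge is 0 mm.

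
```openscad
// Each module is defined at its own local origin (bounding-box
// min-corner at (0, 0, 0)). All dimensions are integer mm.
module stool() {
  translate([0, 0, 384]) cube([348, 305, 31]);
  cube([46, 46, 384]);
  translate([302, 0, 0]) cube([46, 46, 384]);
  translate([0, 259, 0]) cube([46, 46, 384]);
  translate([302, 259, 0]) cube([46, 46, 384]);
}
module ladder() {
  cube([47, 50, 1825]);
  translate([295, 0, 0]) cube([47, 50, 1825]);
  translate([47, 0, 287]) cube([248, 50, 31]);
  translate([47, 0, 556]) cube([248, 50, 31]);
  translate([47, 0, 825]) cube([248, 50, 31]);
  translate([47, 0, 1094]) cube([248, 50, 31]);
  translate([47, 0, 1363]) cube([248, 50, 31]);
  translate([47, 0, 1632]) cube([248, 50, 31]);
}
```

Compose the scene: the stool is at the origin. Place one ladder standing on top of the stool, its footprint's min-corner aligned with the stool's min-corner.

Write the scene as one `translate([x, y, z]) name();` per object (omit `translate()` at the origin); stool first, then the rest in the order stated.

stool();
translate([0, 0, 415]) ladder();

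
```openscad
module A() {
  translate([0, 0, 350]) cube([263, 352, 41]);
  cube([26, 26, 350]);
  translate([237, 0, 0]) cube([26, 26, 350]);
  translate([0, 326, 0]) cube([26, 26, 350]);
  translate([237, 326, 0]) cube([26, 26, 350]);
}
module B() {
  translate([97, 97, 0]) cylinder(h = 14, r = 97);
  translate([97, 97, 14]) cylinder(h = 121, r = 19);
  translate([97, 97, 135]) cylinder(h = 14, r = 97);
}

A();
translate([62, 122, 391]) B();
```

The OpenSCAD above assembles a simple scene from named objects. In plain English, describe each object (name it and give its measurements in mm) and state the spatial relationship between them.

A is a four-legged stool. The seat is a 263×352×41 mm slab whose top surface is at z = 391 mm; four square legs, each 26×26 mm in cross-section, run from the floor (z = 0) to the underside of the seat, each flush with a corner of the seat.

B is a spool: two coaxial disc flanges of radius 97 mm and thickness 14 mm, joined by a core cylinder of radius 19 mm and height 121 mm. The lower flange rests on z = 0 and the three cylinders share a vertical axis.

The spool is on top of the stool.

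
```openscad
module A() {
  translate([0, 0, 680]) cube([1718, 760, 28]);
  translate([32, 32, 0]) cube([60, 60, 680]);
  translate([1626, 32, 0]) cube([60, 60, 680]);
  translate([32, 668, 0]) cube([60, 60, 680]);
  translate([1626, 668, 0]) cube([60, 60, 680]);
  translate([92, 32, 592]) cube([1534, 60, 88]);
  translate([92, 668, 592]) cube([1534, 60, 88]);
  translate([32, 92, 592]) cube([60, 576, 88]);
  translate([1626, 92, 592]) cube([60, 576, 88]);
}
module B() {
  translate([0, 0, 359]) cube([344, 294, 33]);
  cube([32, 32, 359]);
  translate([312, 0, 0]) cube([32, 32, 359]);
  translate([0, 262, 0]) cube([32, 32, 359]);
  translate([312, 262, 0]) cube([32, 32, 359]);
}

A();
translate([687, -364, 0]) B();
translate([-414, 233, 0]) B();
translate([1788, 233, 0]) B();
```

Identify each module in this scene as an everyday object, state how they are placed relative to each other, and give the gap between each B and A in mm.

A is a table. B is a stool. Three stools sit around the table at the −y, −x, +x sides. The gap between each stool and the table is 70 mm.

Each stool's nearest face is 70 mm from the table's bounding box.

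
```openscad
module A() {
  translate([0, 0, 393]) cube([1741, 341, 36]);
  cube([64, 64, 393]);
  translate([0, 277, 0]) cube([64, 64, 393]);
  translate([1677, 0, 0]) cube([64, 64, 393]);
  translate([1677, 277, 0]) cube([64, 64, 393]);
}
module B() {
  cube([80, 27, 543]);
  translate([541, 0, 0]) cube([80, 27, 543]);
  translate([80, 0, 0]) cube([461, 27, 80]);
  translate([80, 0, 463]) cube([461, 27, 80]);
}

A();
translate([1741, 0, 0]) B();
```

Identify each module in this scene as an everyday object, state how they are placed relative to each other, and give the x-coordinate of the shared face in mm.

A is a bench. B is a picture frame. The picture frame is against the bench's +x side, with their −y faces flush. The x-coordinate of the shared face is 1741 mm.

The bench's +x face and the picture frame's −x face are both at x = 1741 mm.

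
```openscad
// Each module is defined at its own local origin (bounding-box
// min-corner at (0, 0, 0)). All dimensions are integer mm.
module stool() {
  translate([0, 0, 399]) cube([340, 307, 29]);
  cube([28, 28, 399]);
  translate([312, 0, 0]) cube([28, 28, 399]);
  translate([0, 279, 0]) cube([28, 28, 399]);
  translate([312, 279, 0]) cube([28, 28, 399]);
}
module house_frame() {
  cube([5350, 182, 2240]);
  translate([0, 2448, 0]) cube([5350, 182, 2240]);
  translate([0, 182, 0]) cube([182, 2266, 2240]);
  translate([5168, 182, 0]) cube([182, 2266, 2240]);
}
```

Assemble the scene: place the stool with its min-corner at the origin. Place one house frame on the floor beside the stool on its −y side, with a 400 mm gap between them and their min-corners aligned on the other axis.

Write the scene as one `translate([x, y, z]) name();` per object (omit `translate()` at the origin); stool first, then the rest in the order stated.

stool();
translate([0, -3030, 0]) house_frame();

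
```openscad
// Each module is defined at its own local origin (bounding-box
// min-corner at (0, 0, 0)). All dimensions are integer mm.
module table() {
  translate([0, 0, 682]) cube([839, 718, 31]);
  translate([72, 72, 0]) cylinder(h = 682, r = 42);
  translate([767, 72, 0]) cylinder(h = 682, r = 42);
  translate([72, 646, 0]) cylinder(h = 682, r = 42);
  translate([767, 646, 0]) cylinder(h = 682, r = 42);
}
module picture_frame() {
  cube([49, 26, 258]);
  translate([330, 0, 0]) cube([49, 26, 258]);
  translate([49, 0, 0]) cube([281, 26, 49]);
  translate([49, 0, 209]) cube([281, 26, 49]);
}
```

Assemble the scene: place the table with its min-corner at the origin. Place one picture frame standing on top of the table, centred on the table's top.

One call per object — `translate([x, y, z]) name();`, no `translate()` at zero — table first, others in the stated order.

table();
translate([230, 346, 713]) picture_frame();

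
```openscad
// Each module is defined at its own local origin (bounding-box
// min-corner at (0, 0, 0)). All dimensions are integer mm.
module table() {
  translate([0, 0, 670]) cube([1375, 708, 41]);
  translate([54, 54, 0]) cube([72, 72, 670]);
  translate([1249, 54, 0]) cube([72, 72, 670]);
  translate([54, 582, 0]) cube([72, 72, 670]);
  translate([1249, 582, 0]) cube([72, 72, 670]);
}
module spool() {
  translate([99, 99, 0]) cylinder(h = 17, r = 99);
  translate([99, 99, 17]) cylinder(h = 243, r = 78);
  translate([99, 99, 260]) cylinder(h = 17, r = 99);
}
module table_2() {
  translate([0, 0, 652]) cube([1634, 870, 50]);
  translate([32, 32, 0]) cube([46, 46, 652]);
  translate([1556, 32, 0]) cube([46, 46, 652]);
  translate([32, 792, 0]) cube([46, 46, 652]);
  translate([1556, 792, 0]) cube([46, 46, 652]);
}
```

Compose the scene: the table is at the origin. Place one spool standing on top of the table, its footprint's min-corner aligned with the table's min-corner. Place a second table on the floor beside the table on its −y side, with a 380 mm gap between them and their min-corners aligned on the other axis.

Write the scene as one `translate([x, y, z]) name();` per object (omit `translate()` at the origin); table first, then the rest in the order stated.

table();
translate([0, 0, 711]) spool();
translate([0, -1250, 0]) table_2();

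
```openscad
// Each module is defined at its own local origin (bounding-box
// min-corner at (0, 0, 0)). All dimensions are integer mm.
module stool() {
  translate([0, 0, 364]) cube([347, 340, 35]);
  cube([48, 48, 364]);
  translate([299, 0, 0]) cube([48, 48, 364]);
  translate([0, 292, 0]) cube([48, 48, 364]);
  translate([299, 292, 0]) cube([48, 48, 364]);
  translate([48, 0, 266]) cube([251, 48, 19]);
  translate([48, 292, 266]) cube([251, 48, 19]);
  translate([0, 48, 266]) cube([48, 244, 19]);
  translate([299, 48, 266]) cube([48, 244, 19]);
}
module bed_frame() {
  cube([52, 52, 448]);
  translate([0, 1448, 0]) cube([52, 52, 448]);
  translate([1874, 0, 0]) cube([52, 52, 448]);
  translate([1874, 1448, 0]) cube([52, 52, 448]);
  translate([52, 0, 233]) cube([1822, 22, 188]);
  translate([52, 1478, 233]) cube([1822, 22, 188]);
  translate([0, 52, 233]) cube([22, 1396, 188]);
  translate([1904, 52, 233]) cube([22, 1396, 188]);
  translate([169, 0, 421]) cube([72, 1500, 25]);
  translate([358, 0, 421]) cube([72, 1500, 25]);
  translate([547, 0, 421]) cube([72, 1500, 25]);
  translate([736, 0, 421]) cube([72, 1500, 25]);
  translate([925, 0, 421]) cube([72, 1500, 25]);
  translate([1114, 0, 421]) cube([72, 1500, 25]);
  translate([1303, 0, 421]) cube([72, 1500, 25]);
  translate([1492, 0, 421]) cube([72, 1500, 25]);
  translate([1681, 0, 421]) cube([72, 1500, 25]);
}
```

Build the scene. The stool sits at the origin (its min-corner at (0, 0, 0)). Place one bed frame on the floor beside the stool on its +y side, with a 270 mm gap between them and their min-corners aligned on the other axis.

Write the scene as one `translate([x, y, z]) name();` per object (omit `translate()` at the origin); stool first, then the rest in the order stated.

stool();
translate([0, 610, 0]) bed_frame();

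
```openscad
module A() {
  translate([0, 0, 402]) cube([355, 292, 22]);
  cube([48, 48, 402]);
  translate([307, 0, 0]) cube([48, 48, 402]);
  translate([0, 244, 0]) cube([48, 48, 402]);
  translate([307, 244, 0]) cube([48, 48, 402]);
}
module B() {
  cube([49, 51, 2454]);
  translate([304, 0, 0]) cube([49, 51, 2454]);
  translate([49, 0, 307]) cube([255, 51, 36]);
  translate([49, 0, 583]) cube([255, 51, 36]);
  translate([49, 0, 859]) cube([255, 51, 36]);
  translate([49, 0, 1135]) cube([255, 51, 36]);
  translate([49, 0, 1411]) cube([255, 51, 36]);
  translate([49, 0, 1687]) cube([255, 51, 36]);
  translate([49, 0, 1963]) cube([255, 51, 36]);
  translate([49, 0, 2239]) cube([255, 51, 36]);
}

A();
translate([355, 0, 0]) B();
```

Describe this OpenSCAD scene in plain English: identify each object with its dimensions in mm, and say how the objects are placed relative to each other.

A is a simple wooden stool: a rectangular seat 355 mm (x) by 292 mm (y), 22 mm thick, top face at z = 424 mm, on four square legs, each 48×48 mm in cross-section. The legs rest on z = 0, each flush with a corner of the seat.

B is a straight ladder. Two 49×51 mm vertical rails, 2454 mm tall, stand 353 mm apart (outside-to-outside) with their front faces coplanar on the −y side. 8 rungs, each 51 mm deep and 36 mm tall, span between the inner faces of the rails, front faces flush with the rails. The lowest rung's underside is at z = 307 mm and rungs are spaced 276 mm apart (underside to underside).

The ladder is against the stool's +x side, with their −y faces flush.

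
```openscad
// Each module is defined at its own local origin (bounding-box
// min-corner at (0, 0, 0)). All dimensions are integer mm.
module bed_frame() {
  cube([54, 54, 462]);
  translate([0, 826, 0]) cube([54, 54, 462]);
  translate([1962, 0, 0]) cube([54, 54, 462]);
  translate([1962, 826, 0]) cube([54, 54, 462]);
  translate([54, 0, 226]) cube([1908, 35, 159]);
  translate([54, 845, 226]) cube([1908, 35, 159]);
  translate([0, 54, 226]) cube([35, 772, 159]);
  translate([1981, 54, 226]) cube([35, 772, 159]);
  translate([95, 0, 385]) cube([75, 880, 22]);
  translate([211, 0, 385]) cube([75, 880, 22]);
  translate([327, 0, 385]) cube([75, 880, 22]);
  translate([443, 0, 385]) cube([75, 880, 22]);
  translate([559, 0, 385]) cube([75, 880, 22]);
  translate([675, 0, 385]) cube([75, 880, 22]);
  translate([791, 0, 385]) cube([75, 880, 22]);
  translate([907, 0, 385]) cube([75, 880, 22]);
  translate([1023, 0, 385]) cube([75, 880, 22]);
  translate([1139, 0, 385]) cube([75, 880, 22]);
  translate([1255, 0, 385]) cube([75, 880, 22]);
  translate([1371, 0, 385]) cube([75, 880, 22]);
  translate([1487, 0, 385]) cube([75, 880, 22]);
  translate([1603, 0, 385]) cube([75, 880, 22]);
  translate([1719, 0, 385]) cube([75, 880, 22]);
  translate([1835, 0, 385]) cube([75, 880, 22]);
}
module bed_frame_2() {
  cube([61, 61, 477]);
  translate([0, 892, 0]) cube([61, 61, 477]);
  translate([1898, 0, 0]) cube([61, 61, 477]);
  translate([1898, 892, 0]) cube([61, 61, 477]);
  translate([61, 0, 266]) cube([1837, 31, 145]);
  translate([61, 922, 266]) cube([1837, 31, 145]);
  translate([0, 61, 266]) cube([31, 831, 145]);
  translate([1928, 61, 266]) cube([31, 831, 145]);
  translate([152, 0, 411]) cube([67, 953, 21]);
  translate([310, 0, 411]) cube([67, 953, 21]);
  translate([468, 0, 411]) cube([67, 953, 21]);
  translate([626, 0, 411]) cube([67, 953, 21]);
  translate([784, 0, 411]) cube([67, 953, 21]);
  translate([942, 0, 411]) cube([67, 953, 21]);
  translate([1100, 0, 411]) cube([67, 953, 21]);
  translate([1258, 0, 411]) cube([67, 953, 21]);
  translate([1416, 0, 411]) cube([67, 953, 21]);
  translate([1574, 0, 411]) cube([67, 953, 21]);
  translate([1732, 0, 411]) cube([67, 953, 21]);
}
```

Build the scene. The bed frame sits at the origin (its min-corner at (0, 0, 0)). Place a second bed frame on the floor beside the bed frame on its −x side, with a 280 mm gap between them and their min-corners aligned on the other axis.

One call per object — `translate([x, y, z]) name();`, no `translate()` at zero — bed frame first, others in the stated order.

bed_frame();
translate([-2239, 0, 0]) bed_frame_2();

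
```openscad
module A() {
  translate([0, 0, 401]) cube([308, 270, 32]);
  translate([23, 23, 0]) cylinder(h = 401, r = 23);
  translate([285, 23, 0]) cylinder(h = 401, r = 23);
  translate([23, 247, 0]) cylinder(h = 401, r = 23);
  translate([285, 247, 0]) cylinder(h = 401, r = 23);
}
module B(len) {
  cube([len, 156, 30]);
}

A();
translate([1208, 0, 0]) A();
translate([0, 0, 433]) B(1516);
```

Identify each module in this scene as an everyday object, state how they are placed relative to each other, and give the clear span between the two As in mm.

A is a stool. B is a beam. A beam spans the tops of two stools. The clear span between the two stools is 900 mm.

Second stool starts at x = 1208; first ends at x = 308; clear span = 1208 − 308 = 900 mm.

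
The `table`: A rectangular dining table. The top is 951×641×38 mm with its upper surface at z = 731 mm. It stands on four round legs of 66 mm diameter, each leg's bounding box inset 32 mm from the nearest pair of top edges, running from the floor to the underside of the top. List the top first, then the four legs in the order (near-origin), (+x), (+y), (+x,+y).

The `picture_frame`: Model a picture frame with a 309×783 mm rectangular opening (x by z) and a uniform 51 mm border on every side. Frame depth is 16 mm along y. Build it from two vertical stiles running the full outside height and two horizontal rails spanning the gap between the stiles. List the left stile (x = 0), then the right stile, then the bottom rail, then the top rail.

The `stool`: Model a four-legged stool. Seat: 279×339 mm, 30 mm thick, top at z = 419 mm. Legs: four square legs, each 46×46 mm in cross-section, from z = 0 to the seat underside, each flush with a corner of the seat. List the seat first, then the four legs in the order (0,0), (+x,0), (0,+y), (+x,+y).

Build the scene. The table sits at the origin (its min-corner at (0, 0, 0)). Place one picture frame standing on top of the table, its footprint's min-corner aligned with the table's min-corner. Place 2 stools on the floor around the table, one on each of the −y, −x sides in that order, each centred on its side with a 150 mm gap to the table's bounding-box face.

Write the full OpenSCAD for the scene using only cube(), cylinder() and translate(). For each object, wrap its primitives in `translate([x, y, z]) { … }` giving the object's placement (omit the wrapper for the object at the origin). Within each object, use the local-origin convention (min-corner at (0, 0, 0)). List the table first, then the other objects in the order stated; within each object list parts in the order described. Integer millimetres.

translate([0, 0, 693]) cube([951, 641, 38]);
translate([65, 65, 0]) cylinder(h = 693, r = 33);
translate([886, 65, 0]) cylinder(h = 693, r = 33);
translate([65, 576, 0]) cylinder(h = 693, r = 33);
translate([886, 576, 0]) cylinder(h = 693, r = 33);
translate([0, 0, 731]) {
  cube([51, 16, 885]);
  translate([360, 0, 0]) cube([51, 16, 885]);
  translate([51, 0, 0]) cube([309, 16, 51]);
  translate([51, 0, 834]) cube([309, 16, 51]);
}
translate([336, -489, 0]) {
  translate([0, 0, 389]) cube([279, 339, 30]);
  cube([46, 46, 389]);
  translate([233, 0, 0]) cube([46, 46, 389]);
  translate([0, 293, 0]) cube([46, 46, 389]);
  translate([233, 293, 0]) cube([46, 46, 389]);
}
translate([-429, 151, 0]) {
  translate([0, 0, 389]) cube([279, 339, 30]);
  cube([46, 46, 389]);
  translate([233, 0, 0]) cube([46, 46, 389]);
  translate([0, 293, 0]) cube([46, 46, 389]);
  translate([233, 293, 0]) cube([46, 46, 389]);
}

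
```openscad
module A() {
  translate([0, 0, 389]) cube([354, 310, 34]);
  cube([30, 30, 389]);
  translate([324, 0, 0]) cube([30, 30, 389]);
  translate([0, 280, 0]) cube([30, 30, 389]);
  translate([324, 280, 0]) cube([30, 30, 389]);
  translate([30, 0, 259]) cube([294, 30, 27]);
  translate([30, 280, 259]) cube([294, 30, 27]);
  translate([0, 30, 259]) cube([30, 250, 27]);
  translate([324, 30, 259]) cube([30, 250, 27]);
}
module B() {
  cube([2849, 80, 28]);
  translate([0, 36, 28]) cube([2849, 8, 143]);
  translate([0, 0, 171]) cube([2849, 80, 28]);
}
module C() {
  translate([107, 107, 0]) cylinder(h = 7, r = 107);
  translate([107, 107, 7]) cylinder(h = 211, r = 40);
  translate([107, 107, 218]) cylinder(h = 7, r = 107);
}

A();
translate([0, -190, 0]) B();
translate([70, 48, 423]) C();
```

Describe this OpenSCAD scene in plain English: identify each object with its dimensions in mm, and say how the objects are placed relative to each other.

A is a four-legged stool. The seat is 354×310 mm, 34 mm thick, top at z = 423 mm. It stands on four square legs, each 30×30 mm in cross-section, from z = 0 to the seat underside, each flush with a corner of the seat. Four stretchers, 30 mm wide and 27 mm tall, connect adjacent legs with their undersides at z = 259 mm, each running between the inner faces of the legs it joins and aligned with the legs' outer faces on the other axis.

B is an I-beam lying along x, 2849 mm long. Overall section height 199 mm. Two flanges 80 mm wide (y) and 28 mm thick, one on the floor and one at the top; a web 8 mm thick runs between them, centred on the flange width.

C is a spool: two coaxial disc flanges of radius 107 mm and thickness 7 mm, joined by a core cylinder of radius 40 mm and height 211 mm. The lower flange rests on z = 0 and the three cylinders share a vertical axis.

The I-beam is on the floor beside the stool on its −y side. The spool is on top of the stool, centred.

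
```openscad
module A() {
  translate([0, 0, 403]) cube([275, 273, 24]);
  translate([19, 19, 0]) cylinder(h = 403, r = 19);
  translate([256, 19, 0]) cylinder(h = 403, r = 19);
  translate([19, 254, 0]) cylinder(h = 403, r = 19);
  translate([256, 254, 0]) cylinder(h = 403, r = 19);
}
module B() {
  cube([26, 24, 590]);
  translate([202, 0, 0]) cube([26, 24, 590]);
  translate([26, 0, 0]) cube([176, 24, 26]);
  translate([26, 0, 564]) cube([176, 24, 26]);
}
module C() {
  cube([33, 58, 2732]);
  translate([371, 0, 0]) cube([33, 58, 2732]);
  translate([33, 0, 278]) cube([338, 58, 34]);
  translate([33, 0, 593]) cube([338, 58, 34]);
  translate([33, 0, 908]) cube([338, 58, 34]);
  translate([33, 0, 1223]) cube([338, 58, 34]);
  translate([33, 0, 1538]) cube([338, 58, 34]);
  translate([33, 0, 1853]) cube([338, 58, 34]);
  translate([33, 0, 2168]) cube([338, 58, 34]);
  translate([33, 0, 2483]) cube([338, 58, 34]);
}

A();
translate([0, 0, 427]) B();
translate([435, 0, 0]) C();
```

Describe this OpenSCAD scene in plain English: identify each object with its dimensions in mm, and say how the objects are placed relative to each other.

A is a four-legged stool. The seat is 275×273 mm, 24 mm thick, top at z = 427 mm. It stands on four round legs, each 38 mm in diameter, from z = 0 to the seat underside, each leg's axis is inset half a diameter from the nearest pair of seat edges (so the leg's bounding box is flush with the corner).

B is a rectangular picture frame lying in the x–z plane (depth along y). The opening is 176 mm wide (x) by 538 mm tall (z), surrounded by a border 26 mm wide on all four sides. The frame is 24 mm deep and is made of two full-height vertical stiles with two horizontal rails fitted between them.

C is a wooden ladder with two side rails of 33×58 mm section and 2732 mm height, set 404 mm apart overall. Between them run 8 rectangular rungs (58 mm deep, 34 mm thick), front faces flush with the rails' −y face. The bottom of the first rung is 278 mm above the floor and each subsequent rung is 315 mm higher than the one below.

The picture frame is on top of the stool. The ladder is on the floor beside the stool on its +x side.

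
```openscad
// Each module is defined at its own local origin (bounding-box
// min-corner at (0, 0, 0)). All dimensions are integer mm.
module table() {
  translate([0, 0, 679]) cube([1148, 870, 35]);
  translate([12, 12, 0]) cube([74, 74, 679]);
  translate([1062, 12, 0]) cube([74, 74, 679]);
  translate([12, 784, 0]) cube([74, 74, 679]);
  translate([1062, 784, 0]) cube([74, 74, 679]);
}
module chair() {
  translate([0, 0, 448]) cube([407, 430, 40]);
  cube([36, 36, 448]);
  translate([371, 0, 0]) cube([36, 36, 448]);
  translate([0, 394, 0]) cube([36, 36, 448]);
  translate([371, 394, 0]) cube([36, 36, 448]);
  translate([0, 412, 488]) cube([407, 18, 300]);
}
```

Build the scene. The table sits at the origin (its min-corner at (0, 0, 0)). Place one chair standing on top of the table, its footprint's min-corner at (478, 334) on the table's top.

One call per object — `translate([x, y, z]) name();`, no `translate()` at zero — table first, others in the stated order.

table();
translate([478, 334, 714]) chair();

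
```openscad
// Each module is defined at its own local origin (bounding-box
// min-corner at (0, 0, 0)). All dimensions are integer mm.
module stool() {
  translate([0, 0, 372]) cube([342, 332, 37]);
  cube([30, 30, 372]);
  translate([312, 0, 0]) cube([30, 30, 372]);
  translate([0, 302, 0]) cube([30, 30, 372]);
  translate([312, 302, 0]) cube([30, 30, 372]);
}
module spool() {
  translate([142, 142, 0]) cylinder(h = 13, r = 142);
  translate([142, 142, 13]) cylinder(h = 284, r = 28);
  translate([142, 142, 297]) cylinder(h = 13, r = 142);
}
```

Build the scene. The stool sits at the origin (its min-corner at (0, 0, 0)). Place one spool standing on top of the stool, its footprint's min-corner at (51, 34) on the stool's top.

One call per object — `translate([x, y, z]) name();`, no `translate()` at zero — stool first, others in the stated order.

stool();
translate([51, 34, 409]) spool();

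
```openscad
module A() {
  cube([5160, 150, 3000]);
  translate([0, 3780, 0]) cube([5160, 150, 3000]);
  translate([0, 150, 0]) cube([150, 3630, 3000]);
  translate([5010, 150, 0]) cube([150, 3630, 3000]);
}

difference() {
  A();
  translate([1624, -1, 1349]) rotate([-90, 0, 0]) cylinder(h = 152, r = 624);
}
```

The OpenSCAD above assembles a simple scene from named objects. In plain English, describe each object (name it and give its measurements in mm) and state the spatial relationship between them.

A is a box-shaped house frame (walls only): outside footprint 5160×3930 mm, wall height 3000 mm, wall thickness 150 mm. The two y-facing walls run the full x-width; the two x-facing walls fit between the inner faces of the y-facing walls.

The house frame has a circular hole of radius 624 mm through its front wall, centred at (x = 1624, z = 1349).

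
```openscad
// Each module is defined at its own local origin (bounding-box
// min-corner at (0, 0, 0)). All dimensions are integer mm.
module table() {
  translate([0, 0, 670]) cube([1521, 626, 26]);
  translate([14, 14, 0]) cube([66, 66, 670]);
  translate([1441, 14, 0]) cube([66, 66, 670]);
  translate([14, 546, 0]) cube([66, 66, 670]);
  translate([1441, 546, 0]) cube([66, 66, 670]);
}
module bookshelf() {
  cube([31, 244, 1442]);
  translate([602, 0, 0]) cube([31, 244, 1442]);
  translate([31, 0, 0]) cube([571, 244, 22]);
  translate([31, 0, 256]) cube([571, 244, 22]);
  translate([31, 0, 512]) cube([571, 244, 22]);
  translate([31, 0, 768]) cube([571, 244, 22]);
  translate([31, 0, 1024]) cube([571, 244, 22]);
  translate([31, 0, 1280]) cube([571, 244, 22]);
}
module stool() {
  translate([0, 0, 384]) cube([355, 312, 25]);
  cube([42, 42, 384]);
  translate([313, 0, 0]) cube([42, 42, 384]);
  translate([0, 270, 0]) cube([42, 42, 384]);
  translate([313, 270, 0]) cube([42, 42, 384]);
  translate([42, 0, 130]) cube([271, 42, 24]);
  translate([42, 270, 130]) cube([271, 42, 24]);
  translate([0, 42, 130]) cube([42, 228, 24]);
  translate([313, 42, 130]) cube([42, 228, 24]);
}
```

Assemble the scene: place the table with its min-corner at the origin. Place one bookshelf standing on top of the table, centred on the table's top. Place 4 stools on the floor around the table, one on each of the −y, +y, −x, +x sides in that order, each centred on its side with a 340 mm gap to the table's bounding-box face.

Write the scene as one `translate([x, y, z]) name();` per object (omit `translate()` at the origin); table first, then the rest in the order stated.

table();
translate([444, 191, 696]) bookshelf();
translate([583, -652, 0]) stool();
translate([583, 966, 0]) stool();
translate([-695, 157, 0]) stool();
translate([1861, 157, 0]) stool();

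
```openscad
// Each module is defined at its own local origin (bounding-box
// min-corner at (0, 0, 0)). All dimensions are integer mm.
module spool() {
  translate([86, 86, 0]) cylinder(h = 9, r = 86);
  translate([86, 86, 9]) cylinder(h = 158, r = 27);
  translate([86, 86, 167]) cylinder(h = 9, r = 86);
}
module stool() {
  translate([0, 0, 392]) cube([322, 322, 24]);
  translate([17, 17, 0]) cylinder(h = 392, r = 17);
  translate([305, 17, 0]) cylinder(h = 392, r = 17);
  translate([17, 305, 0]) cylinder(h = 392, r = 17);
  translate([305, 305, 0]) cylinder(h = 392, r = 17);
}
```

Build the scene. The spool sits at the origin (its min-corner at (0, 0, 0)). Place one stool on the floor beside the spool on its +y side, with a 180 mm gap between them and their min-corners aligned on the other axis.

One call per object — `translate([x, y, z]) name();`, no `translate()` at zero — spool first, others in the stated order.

spool();
translate([0, 352, 0]) stool();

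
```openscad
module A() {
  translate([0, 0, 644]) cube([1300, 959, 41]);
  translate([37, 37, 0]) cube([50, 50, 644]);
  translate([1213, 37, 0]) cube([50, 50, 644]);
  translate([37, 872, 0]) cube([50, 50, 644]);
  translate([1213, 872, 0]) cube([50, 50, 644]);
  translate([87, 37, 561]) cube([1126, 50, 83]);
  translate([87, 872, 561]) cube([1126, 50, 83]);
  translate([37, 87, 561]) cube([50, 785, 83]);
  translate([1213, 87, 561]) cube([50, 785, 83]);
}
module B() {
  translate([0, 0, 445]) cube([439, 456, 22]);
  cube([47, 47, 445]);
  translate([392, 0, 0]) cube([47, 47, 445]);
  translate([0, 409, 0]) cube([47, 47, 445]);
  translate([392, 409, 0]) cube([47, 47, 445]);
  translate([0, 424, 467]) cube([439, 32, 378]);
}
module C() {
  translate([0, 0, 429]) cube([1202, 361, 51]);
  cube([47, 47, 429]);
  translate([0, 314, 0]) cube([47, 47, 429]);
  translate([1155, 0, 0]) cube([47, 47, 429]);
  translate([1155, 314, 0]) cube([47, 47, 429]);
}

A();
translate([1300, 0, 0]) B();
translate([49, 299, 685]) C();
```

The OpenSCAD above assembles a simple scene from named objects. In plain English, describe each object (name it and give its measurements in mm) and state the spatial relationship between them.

A is a table: top 1300 mm (x) × 959 mm (y), 41 mm thick, upper face at z = 685 mm, on four 50×50 mm square legs, each inset 37 mm from the nearest pair of top edges, running from z = 0 to the bottom of the top. Four apron rails, 50 mm thick and 83 mm tall, run between adjacent legs with their top edges flush with the underside of the top and their outer faces flush with the legs' outer faces.

B is a chair. The seat is a 439×456×22 mm slab with its top at z = 467 mm, on four 47×47 mm corner legs (flush with the seat edges, standing on z = 0). A flat backrest 32 mm thick, 378 mm tall, spans the full seat width and rises from the seat top along its +y edge, rear face flush with the rear of the seat.

C is a long wooden bench with a 1202 mm (x) × 361 mm (y) seat, 51 mm thick, its top surface 480 mm above the floor. Four 47 mm square legs at the seat corners, flush with the edges, run from z = 0 to the seat underside.

The chair is against the table's +x side, with their −y faces flush. The bench is on top of the table, centred.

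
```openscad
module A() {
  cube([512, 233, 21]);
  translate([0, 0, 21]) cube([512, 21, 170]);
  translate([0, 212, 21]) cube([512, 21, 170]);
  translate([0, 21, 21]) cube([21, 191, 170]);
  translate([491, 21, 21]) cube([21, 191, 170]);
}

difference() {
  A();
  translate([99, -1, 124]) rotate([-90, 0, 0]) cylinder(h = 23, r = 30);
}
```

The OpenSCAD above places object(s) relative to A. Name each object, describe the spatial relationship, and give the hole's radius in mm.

The subtracted cylinder has r = 30 mm.

A is an open box. The open box has a circular hole through its front wall. The hole's radius is 30 mm.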